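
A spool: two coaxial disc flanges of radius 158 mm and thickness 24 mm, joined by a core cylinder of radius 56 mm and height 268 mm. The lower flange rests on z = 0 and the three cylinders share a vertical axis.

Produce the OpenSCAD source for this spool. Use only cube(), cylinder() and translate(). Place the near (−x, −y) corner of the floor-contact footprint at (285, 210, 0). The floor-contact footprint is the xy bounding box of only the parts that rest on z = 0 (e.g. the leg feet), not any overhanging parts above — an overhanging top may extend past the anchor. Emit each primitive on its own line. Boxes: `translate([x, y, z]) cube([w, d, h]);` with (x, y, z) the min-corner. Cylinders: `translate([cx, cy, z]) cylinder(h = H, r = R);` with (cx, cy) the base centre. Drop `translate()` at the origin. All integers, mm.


translate([443, 368, 0]) cylinder(h = 24, r = 158);
translate([443, 368, 24]) cylinder(h = 268, r = 56);
translate([443, 368, 292]) cylinder(h = 24, r = 158);


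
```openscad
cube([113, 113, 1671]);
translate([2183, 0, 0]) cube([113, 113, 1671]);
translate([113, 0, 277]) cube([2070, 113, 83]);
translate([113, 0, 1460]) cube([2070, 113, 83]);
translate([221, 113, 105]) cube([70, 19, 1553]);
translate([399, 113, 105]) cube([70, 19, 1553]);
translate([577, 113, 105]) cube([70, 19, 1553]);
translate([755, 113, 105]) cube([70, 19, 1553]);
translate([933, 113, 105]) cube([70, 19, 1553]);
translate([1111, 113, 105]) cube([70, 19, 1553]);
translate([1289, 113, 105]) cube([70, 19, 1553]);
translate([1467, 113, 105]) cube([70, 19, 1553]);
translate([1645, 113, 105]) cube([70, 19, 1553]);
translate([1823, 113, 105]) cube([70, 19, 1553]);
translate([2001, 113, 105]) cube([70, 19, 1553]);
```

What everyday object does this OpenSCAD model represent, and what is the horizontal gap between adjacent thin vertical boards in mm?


A fence section. The picket gap is 108 mm.

Two posts, two rails, 11 pickets — a fence section. Span 2070 mm holds 11 pickets of 70 mm with 12 equal gaps: ⌊(2070 − 11·70) / 12⌋ = 108 mm.


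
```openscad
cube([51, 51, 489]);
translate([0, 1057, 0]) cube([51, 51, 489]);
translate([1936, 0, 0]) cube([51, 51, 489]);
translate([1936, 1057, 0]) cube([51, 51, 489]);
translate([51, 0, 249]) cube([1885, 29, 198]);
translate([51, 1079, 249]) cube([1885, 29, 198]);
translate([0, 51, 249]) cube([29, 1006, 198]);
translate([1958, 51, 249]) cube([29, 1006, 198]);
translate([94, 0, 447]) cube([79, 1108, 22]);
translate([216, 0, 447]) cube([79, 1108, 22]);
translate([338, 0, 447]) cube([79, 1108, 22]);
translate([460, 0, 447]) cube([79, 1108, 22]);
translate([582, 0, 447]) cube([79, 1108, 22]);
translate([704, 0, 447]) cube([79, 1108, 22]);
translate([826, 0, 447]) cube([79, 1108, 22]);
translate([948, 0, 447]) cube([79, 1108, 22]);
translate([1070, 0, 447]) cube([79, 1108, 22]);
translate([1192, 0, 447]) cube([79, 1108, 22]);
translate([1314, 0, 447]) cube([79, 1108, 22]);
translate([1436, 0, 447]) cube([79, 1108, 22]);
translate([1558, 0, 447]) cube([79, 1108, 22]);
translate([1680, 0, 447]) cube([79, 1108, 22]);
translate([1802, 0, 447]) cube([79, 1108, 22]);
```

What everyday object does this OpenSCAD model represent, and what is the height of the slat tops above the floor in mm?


A bed frame. The slat-top height is 469 mm.

Four posts, four rails, and a row of slats — a bed frame. Slats sit on the rails at z = 249 + 198 = 447; with slat thickness 22, the top is 469 mm.


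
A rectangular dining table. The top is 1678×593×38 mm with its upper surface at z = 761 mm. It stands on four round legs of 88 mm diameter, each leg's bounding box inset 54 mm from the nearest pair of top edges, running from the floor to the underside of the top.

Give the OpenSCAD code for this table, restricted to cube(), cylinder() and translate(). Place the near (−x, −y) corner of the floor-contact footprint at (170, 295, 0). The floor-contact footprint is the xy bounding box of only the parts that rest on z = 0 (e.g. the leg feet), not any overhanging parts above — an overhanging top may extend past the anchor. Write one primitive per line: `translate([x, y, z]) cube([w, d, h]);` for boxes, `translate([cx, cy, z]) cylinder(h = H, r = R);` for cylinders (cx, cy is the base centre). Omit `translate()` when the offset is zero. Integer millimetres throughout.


translate([116, 241, 723]) cube([1678, 593, 38]);
translate([214, 339, 0]) cylinder(h = 723, r = 44);
translate([1696, 339, 0]) cylinder(h = 723, r = 44);
translate([214, 736, 0]) cylinder(h = 723, r = 44);
translate([1696, 736, 0]) cylinder(h = 723, r = 44);


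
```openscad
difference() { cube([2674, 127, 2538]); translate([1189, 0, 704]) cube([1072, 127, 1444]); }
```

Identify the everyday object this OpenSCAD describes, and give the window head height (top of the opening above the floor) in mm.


A wall with a window opening. The window head height is 2148 mm.

A wall with a rectangular opening subtracted — a window. Sill at z = 704, opening 1444 mm tall, so the head is at 704 + 1444 = 2148 mm.


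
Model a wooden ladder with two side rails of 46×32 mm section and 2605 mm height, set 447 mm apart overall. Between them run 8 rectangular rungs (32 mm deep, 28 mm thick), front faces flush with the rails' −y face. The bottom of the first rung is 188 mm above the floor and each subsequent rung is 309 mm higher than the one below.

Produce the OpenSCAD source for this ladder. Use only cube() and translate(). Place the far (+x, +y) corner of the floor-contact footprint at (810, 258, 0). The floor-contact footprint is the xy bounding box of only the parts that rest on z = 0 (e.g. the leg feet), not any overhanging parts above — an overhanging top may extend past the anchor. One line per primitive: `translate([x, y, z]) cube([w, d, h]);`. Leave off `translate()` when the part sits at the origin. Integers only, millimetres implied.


translate([363, 226, 0]) cube([46, 32, 2605]);
translate([764, 226, 0]) cube([46, 32, 2605]);
translate([409, 226, 188]) cube([355, 32, 28]);
translate([409, 226, 497]) cube([355, 32, 28]);
translate([409, 226, 806]) cube([355, 32, 28]);
translate([409, 226, 1115]) cube([355, 32, 28]);
translate([409, 226, 1424]) cube([355, 32, 28]);
translate([409, 226, 1733]) cube([355, 32, 28]);
translate([409, 226, 2042]) cube([355, 32, 28]);
translate([409, 226, 2351]) cube([355, 32, 28]);


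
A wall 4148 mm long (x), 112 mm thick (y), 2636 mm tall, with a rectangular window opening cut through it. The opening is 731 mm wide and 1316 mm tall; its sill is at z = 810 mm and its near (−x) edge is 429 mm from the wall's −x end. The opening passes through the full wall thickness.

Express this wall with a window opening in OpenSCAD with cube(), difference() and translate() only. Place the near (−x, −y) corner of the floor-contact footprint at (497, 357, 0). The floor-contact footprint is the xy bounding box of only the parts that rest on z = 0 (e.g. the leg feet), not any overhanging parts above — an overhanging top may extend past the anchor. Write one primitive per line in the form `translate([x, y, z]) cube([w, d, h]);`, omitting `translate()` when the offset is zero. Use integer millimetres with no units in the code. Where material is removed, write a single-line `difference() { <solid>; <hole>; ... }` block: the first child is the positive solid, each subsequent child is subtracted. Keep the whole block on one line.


difference() { translate([497, 357, 0]) cube([4148, 112, 2636]); translate([926, 357, 810]) cube([731, 112, 1316]); }


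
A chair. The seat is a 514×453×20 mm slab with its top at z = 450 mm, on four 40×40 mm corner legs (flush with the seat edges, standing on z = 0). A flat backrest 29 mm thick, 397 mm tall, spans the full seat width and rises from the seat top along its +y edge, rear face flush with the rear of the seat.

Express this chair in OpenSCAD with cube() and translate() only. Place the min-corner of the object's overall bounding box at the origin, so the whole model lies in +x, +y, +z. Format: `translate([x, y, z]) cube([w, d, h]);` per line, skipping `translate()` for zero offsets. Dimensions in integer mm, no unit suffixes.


translate([0, 0, 430]) cube([514, 453, 20]);
cube([40, 40, 430]);
translate([474, 0, 0]) cube([40, 40, 430]);
translate([0, 413, 0]) cube([40, 40, 430]);
translate([474, 413, 0]) cube([40, 40, 430]);
translate([0, 424, 450]) cube([514, 29, 397]);


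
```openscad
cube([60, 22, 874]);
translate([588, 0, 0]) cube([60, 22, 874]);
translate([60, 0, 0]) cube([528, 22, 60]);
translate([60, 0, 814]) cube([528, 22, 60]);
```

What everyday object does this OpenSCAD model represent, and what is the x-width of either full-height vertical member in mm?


A picture frame. The border width is 60 mm.

Four thin pieces enclosing a rectangular opening — a picture frame. The two full-height stiles are 874 mm tall; the top rail sits at z = 814 and is 60 mm tall, so the border above the opening is 874 − 814 = 60 mm, matching the stile x-width.


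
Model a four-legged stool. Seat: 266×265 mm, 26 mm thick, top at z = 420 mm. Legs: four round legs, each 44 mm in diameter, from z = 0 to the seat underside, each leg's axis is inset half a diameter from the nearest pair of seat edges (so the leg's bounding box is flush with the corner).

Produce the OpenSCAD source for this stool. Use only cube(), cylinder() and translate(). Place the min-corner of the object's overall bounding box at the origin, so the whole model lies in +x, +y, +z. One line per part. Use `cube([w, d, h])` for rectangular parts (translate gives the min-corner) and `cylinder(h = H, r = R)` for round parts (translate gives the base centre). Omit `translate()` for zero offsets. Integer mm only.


translate([0, 0, 394]) cube([266, 265, 26]);
translate([22, 22, 0]) cylinder(h = 394, r = 22);
translate([244, 22, 0]) cylinder(h = 394, r = 22);
translate([22, 243, 0]) cylinder(h = 394, r = 22);
translate([244, 243, 0]) cylinder(h = 394, r = 22);


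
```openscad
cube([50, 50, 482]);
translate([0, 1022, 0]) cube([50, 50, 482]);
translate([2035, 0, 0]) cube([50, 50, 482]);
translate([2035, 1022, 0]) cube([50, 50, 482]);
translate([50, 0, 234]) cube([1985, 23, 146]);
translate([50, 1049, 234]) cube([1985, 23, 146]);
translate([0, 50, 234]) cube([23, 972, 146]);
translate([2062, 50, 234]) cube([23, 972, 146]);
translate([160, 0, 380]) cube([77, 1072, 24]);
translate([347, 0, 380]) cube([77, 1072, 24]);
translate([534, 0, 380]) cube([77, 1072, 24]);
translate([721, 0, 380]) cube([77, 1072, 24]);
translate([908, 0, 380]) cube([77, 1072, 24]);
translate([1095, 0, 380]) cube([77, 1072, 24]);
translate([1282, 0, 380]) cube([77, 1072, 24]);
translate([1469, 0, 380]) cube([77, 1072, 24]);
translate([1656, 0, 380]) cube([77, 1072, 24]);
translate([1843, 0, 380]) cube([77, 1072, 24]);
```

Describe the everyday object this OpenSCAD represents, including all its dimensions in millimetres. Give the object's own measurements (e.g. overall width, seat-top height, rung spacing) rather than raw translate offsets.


A bed frame 2085 mm long (x) by 1072 mm wide (y). Four 50×50 mm corner posts, 482 mm tall, at the corners of the footprint. Four rails of 23 mm thickness and 146 mm height run between adjacent posts with their undersides at z = 234 mm, their outer faces flush with the outside of the frame (the two x-running rails run between the posts' inner faces; the two y-running rails run between the posts' inner faces). 10 slats, each 77 mm wide (x) and 24 mm thick, lie across the top of the two x-running rails, running the full 1072 mm width of the frame in y; along x they sit between the end posts with a 110 mm gap after the −x posts and between neighbouring slats, leaving 115 mm before the +x posts.


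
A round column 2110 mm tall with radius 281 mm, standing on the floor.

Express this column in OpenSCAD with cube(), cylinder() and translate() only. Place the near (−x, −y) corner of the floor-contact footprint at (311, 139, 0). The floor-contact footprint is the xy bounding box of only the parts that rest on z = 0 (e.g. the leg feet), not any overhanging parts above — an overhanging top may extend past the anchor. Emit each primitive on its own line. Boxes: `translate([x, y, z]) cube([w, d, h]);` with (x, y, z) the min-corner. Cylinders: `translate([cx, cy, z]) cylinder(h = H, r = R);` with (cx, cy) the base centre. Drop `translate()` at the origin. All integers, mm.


translate([592, 420, 0]) cylinder(h = 2110, r = 281);


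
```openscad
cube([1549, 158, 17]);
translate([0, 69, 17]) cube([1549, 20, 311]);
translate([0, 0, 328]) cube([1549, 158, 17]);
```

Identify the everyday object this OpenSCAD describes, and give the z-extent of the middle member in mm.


An I-beam. The web height is 311 mm.

Two wide flanges with a thin centred web — an I-beam. Overall 345 mm minus two 17 mm flanges gives a web of 345 − 2·17 = 311 mm.


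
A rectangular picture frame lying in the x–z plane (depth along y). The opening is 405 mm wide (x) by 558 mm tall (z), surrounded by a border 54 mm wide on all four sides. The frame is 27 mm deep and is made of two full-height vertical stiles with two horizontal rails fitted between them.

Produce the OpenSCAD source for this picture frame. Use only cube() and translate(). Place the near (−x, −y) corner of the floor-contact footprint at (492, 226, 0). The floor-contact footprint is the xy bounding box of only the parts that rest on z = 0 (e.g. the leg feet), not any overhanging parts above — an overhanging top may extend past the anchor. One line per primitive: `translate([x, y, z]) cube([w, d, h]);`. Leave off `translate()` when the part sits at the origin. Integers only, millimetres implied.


translate([492, 226, 0]) cube([54, 27, 666]);
translate([951, 226, 0]) cube([54, 27, 666]);
translate([546, 226, 0]) cube([405, 27, 54]);
translate([546, 226, 612]) cube([405, 27, 54]);


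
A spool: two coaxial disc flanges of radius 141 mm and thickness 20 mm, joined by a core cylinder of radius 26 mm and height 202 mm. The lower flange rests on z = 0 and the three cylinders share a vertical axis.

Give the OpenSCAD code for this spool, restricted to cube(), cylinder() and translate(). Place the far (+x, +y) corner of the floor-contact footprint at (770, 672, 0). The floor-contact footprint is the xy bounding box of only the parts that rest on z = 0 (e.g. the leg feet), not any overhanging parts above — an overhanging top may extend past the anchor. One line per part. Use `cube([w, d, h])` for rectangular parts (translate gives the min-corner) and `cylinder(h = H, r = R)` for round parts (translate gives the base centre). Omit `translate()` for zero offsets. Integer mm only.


translate([629, 531, 0]) cylinder(h = 20, r = 141);
translate([629, 531, 20]) cylinder(h = 202, r = 26);
translate([629, 531, 222]) cylinder(h = 20, r = 141);


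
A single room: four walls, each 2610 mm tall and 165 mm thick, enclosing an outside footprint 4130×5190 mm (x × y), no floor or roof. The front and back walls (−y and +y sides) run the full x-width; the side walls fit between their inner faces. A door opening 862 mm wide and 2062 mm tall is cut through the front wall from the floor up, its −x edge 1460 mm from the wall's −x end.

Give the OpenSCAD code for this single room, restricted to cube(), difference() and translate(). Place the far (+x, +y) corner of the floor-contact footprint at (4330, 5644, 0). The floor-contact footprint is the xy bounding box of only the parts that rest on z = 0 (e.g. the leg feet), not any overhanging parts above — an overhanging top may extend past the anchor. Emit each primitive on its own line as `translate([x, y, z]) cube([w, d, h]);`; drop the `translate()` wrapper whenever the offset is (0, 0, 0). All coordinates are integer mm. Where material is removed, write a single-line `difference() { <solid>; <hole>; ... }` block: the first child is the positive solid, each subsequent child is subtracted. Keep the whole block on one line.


difference() { translate([200, 454, 0]) cube([4130, 165, 2610]); translate([1660, 454, 0]) cube([862, 165, 2062]); }
translate([200, 5479, 0]) cube([4130, 165, 2610]);
translate([200, 619, 0]) cube([165, 4860, 2610]);
translate([4165, 619, 0]) cube([165, 4860, 2610]);


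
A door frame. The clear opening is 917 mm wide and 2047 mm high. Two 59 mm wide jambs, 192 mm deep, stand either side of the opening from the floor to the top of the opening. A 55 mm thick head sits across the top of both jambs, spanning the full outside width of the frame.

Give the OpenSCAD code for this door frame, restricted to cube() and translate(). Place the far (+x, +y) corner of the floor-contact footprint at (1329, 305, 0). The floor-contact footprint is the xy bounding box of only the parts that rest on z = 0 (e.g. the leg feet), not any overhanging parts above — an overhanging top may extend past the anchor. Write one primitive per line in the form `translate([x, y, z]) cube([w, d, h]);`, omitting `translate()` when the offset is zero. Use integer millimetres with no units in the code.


translate([294, 113, 0]) cube([59, 192, 2047]);
translate([1270, 113, 0]) cube([59, 192, 2047]);
translate([294, 113, 2047]) cube([1035, 192, 55]);


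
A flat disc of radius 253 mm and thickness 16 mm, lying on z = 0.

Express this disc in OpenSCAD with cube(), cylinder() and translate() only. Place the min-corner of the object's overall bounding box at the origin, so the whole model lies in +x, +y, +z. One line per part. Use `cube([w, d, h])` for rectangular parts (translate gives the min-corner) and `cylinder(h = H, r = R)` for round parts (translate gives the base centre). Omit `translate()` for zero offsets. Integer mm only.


translate([253, 253, 0]) cylinder(h = 16, r = 253);


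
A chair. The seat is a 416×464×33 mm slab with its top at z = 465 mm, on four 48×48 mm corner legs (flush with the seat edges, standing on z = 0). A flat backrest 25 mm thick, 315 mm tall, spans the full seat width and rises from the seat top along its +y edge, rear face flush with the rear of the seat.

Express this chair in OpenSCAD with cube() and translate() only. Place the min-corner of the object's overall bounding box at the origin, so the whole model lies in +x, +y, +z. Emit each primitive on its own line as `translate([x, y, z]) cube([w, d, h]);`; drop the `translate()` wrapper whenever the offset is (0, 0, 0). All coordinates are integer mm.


translate([0, 0, 432]) cube([416, 464, 33]);
cube([48, 48, 432]);
translate([368, 0, 0]) cube([48, 48, 432]);
translate([0, 416, 0]) cube([48, 48, 432]);
translate([368, 416, 0]) cube([48, 48, 432]);
translate([0, 439, 465]) cube([416, 25, 315]);


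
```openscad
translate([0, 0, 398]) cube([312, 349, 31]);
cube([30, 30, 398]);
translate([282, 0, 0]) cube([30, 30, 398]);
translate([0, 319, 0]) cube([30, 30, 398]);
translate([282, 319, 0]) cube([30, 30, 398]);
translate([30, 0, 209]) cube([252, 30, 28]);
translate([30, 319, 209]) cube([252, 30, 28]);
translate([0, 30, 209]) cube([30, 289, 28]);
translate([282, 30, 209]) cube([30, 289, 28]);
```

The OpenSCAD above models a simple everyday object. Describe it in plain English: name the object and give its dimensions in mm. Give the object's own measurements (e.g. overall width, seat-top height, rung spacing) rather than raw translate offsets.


A simple wooden stool: a rectangular seat 312 mm (x) by 349 mm (y), 31 mm thick, top face at z = 429 mm, on four square legs, each 30×30 mm in cross-section. The legs rest on z = 0, each flush with a corner of the seat. Four stretchers, 30 mm wide and 28 mm tall, connect adjacent legs with their undersides at z = 209 mm, each running between the inner faces of the legs it joins and aligned with the legs' outer faces on the other axis.


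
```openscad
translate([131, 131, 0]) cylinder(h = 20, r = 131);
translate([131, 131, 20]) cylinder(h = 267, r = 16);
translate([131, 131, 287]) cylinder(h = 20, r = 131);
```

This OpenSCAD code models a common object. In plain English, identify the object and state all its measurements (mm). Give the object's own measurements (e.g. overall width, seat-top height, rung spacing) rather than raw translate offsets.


A spool: two coaxial disc flanges of radius 131 mm and thickness 20 mm, joined by a core cylinder of radius 16 mm and height 267 mm. The lower flange rests on z = 0 and the three cylinders share a vertical axis.


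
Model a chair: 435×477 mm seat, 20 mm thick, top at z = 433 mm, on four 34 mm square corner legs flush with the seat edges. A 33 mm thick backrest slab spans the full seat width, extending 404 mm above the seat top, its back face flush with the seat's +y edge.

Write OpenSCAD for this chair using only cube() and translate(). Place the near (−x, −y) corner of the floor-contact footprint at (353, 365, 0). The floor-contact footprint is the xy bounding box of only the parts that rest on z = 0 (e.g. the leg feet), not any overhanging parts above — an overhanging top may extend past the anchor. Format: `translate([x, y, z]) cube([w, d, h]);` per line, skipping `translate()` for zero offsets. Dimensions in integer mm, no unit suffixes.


translate([353, 365, 413]) cube([435, 477, 20]);
translate([353, 365, 0]) cube([34, 34, 413]);
translate([754, 365, 0]) cube([34, 34, 413]);
translate([353, 808, 0]) cube([34, 34, 413]);
translate([754, 808, 0]) cube([34, 34, 413]);
translate([353, 809, 433]) cube([435, 33, 404]);


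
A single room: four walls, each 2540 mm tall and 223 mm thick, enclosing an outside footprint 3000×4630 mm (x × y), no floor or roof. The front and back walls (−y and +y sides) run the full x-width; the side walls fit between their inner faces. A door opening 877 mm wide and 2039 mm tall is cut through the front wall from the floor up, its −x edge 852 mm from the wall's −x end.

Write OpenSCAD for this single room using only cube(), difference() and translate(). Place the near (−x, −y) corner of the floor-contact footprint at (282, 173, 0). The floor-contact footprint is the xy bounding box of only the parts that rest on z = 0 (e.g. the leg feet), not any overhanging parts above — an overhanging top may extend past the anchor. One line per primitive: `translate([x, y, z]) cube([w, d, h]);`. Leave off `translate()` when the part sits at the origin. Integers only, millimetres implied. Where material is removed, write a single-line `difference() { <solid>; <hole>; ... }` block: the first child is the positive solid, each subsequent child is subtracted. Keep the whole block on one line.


difference() { translate([282, 173, 0]) cube([3000, 223, 2540]); translate([1134, 173, 0]) cube([877, 223, 2039]); }
translate([282, 4580, 0]) cube([3000, 223, 2540]);
translate([282, 396, 0]) cube([223, 4184, 2540]);
translate([3059, 396, 0]) cube([223, 4184, 2540]);


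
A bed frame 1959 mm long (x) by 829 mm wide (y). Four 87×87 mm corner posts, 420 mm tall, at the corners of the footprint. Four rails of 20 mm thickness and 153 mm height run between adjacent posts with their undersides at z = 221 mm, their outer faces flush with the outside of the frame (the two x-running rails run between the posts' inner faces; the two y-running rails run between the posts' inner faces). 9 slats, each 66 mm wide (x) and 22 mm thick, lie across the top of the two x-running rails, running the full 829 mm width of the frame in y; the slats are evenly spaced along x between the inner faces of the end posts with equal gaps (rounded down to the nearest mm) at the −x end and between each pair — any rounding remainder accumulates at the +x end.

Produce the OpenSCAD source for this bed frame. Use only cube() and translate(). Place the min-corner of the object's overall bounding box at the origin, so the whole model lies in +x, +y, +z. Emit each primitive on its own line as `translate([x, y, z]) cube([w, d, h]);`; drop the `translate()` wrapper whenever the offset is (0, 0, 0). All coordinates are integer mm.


// slat z = rail_z + rail_h = 221 + 153 = 374
// slat gap = ⌊(1785 − 9·66) / 10⌋ = 119
cube([87, 87, 420]);
translate([0, 742, 0]) cube([87, 87, 420]);
translate([1872, 0, 0]) cube([87, 87, 420]);
translate([1872, 742, 0]) cube([87, 87, 420]);
translate([87, 0, 221]) cube([1785, 20, 153]);
translate([87, 809, 221]) cube([1785, 20, 153]);
translate([0, 87, 221]) cube([20, 655, 153]);
translate([1939, 87, 221]) cube([20, 655, 153]);
translate([206, 0, 374]) cube([66, 829, 22]);
translate([391, 0, 374]) cube([66, 829, 22]);
translate([576, 0, 374]) cube([66, 829, 22]);
translate([761, 0, 374]) cube([66, 829, 22]);
translate([946, 0, 374]) cube([66, 829, 22]);
translate([1131, 0, 374]) cube([66, 829, 22]);
translate([1316, 0, 374]) cube([66, 829, 22]);
translate([1501, 0, 374]) cube([66, 829, 22]);
translate([1686, 0, 374]) cube([66, 829, 22]);


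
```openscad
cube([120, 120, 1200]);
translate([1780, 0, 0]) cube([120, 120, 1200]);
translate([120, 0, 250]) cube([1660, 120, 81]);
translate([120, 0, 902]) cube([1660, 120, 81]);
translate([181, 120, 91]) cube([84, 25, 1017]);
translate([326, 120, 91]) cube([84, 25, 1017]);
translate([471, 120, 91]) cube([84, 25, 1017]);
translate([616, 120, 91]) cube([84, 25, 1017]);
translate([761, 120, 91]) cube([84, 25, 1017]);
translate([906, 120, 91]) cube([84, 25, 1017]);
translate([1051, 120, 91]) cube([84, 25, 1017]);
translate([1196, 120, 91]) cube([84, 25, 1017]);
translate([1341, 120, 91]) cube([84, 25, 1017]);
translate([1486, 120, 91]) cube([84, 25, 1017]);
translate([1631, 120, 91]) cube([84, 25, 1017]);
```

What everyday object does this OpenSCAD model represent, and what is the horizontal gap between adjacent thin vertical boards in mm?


A fence section. The picket gap is 61 mm.

Two posts, two rails, 11 pickets — a fence section. Span 1660 mm holds 11 pickets of 84 mm with 12 equal gaps: ⌊(1660 − 11·84) / 12⌋ = 61 mm.


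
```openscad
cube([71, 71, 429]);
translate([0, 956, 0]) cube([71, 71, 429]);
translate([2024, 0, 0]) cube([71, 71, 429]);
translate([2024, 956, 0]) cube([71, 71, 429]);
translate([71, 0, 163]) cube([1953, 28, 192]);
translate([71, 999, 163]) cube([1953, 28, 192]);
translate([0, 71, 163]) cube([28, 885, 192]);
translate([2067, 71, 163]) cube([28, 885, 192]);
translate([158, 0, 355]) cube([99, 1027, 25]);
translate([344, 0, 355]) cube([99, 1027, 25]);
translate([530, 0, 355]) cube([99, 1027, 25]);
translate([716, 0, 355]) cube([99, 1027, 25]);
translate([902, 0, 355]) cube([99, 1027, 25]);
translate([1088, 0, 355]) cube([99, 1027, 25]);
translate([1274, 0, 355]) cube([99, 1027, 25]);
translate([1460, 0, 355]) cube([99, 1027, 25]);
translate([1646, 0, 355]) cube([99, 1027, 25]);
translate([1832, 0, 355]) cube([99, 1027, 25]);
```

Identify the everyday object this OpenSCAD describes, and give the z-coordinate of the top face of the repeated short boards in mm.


A bed frame. The slat-top height is 380 mm.

Four posts, four rails, and a row of slats — a bed frame. Slats sit on the rails at z = 163 + 192 = 355; with slat thickness 25, the top is 380 mm.


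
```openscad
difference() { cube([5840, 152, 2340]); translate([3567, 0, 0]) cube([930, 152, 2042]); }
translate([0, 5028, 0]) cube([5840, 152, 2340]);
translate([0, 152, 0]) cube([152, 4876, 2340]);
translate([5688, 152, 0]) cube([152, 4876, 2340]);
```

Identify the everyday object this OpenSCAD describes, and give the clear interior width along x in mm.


A single room. The interior width is 5536 mm.

Four walls enclosing a rectangle with a door in the front wall — a room. Outside width 5840 minus two 152 mm walls gives 5536 mm.


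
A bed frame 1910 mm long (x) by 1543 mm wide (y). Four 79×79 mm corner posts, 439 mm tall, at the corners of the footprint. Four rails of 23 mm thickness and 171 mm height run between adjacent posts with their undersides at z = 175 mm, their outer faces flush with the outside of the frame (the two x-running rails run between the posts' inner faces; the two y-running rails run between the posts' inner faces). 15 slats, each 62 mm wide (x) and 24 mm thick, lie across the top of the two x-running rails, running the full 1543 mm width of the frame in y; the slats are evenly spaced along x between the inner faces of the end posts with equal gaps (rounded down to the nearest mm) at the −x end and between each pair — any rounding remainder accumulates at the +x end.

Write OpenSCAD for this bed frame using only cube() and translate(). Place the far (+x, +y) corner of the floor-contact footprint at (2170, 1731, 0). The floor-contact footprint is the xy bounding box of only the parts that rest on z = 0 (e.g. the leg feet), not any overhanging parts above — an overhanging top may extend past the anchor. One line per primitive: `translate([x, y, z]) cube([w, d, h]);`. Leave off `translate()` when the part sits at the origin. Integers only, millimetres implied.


translate([260, 188, 0]) cube([79, 79, 439]);
translate([260, 1652, 0]) cube([79, 79, 439]);
translate([2091, 188, 0]) cube([79, 79, 439]);
translate([2091, 1652, 0]) cube([79, 79, 439]);
translate([339, 188, 175]) cube([1752, 23, 171]);
translate([339, 1708, 175]) cube([1752, 23, 171]);
translate([260, 267, 175]) cube([23, 1385, 171]);
translate([2147, 267, 175]) cube([23, 1385, 171]);
translate([390, 188, 346]) cube([62, 1543, 24]);
translate([503, 188, 346]) cube([62, 1543, 24]);
translate([616, 188, 346]) cube([62, 1543, 24]);
translate([729, 188, 346]) cube([62, 1543, 24]);
translate([842, 188, 346]) cube([62, 1543, 24]);
translate([955, 188, 346]) cube([62, 1543, 24]);
translate([1068, 188, 346]) cube([62, 1543, 24]);
translate([1181, 188, 346]) cube([62, 1543, 24]);
translate([1294, 188, 346]) cube([62, 1543, 24]);
translate([1407, 188, 346]) cube([62, 1543, 24]);
translate([1520, 188, 346]) cube([62, 1543, 24]);
translate([1633, 188, 346]) cube([62, 1543, 24]);
translate([1746, 188, 346]) cube([62, 1543, 24]);
translate([1859, 188, 346]) cube([62, 1543, 24]);
translate([1972, 188, 346]) cube([62, 1543, 24]);


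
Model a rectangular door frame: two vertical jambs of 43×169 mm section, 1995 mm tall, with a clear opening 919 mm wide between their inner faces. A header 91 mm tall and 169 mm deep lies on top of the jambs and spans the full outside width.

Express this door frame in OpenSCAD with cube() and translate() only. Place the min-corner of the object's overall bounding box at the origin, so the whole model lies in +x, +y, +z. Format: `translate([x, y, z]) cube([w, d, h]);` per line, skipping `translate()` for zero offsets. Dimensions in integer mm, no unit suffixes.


cube([43, 169, 1995]);
translate([962, 0, 0]) cube([43, 169, 1995]);
translate([0, 0, 1995]) cube([1005, 169, 91]);


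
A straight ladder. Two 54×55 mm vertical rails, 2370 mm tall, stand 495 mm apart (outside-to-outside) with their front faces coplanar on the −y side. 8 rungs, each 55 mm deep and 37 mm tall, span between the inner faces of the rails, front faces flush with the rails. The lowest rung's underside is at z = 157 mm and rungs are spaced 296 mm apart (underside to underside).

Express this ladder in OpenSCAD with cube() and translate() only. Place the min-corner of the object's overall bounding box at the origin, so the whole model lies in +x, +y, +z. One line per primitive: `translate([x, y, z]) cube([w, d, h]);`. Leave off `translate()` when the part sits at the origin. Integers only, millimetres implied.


cube([54, 55, 2370]);
translate([441, 0, 0]) cube([54, 55, 2370]);
translate([54, 0, 157]) cube([387, 55, 37]);
translate([54, 0, 453]) cube([387, 55, 37]);
translate([54, 0, 749]) cube([387, 55, 37]);
translate([54, 0, 1045]) cube([387, 55, 37]);
translate([54, 0, 1341]) cube([387, 55, 37]);
translate([54, 0, 1637]) cube([387, 55, 37]);
translate([54, 0, 1933]) cube([387, 55, 37]);
translate([54, 0, 2229]) cube([387, 55, 37]);


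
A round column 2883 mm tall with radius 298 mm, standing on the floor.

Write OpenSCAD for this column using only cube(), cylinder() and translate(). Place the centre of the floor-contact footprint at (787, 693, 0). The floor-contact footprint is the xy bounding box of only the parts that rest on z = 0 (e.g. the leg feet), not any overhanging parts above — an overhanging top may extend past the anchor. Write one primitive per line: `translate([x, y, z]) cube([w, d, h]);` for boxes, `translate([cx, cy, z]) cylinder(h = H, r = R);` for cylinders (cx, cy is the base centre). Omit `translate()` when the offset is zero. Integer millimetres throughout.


translate([787, 693, 0]) cylinder(h = 2883, r = 298);


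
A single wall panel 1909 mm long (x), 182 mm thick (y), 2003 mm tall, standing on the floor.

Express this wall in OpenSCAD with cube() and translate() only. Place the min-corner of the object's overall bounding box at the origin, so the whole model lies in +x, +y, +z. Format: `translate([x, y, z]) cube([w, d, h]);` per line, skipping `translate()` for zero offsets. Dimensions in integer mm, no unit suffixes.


cube([1909, 182, 2003]);


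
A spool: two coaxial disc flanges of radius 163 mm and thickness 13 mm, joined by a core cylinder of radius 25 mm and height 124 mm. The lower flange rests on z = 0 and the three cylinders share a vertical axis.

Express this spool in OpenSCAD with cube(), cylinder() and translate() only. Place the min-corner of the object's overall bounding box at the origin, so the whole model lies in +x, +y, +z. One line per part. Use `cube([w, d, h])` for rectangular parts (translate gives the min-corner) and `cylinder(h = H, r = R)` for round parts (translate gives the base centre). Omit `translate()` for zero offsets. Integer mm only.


translate([163, 163, 0]) cylinder(h = 13, r = 163);
translate([163, 163, 13]) cylinder(h = 124, r = 25);
translate([163, 163, 137]) cylinder(h = 13, r = 163);


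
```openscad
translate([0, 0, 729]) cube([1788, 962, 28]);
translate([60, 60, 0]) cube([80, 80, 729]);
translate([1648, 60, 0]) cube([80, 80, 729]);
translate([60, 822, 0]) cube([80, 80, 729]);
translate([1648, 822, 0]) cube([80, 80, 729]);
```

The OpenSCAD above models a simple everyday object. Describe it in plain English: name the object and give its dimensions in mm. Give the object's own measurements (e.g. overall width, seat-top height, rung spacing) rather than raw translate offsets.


A rectangular dining table. The top is 1788×962×28 mm with its upper surface at z = 757 mm. It stands on four 80×80 mm square legs, each inset 60 mm from the nearest pair of top edges, running from the floor to the underside of the top.


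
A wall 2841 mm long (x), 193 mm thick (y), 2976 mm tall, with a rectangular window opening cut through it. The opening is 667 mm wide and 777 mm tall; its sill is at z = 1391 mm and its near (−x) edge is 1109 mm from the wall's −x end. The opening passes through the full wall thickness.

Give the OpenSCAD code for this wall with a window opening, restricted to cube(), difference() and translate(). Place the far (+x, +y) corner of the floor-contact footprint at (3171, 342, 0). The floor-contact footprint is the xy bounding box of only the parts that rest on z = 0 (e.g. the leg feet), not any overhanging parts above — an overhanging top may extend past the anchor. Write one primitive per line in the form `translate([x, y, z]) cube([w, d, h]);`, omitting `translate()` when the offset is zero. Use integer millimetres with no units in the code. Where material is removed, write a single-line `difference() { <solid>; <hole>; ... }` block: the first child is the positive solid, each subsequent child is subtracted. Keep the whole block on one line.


difference() { translate([330, 149, 0]) cube([2841, 193, 2976]); translate([1439, 149, 1391]) cube([667, 193, 777]); }


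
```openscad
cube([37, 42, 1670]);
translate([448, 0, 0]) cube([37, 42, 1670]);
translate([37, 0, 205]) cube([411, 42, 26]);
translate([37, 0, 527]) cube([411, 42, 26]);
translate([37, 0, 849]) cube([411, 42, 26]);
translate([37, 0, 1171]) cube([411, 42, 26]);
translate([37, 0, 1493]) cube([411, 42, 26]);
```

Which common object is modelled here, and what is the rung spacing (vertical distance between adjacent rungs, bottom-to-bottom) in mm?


A ladder. The rung spacing is 322 mm.

Two tall 37×42 posts with 5 short bars between them — a ladder. Adjacent rungs sit at z = 205 and z = 527, so the spacing is 527 − 205 = 322 mm.


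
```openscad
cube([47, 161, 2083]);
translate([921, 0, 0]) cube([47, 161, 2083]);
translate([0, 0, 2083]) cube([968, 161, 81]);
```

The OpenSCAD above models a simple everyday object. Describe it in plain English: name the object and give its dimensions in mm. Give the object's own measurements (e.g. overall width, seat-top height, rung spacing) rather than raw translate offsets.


A door frame. The clear opening is 874 mm wide and 2083 mm high. Two 47 mm wide jambs, 161 mm deep, stand either side of the opening from the floor to the top of the opening. A 81 mm thick head sits across the top of both jambs, spanning the full outside width of the frame.


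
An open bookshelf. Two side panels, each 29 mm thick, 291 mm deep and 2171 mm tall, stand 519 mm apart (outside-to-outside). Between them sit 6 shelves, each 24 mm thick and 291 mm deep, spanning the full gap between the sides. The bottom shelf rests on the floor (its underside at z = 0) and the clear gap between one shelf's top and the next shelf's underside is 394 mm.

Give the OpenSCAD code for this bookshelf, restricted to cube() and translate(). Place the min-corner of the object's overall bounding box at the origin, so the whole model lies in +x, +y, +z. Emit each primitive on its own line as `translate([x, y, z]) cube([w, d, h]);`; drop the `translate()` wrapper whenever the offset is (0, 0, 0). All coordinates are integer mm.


cube([29, 291, 2171]);
translate([490, 0, 0]) cube([29, 291, 2171]);
translate([29, 0, 0]) cube([461, 291, 24]);
translate([29, 0, 418]) cube([461, 291, 24]);
translate([29, 0, 836]) cube([461, 291, 24]);
translate([29, 0, 1254]) cube([461, 291, 24]);
translate([29, 0, 1672]) cube([461, 291, 24]);
translate([29, 0, 2090]) cube([461, 291, 24]);


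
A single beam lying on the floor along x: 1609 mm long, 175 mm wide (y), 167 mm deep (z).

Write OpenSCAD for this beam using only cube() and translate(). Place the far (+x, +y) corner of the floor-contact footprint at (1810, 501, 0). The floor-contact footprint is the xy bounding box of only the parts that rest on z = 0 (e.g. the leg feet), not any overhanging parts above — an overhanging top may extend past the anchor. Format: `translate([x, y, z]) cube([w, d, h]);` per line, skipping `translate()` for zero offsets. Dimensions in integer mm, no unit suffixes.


translate([201, 326, 0]) cube([1609, 175, 167]);


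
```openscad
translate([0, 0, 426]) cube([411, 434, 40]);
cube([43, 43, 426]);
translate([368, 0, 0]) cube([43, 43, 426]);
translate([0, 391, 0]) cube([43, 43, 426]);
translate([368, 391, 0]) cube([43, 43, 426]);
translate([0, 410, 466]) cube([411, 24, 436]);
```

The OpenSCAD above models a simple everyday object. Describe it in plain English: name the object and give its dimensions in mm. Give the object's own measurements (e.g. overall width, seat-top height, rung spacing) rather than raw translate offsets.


A chair. The seat is a 411×434×40 mm slab with its top at z = 466 mm, on four 43×43 mm corner legs (flush with the seat edges, standing on z = 0). A flat backrest 24 mm thick, 436 mm tall, spans the full seat width and rises from the seat top along its +y edge, rear face flush with the rear of the seat.


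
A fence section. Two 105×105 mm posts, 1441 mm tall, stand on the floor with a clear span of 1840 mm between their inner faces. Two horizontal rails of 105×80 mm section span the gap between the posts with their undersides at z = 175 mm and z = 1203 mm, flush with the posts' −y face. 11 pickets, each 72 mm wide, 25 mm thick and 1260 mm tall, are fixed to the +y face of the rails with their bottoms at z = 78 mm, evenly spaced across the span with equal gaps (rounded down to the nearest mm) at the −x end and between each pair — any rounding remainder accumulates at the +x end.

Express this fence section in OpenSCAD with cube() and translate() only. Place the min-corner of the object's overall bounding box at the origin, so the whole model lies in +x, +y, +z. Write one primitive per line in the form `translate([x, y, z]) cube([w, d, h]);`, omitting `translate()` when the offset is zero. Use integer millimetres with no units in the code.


cube([105, 105, 1441]);
translate([1945, 0, 0]) cube([105, 105, 1441]);
translate([105, 0, 175]) cube([1840, 105, 80]);
translate([105, 0, 1203]) cube([1840, 105, 80]);
translate([192, 105, 78]) cube([72, 25, 1260]);
translate([351, 105, 78]) cube([72, 25, 1260]);
translate([510, 105, 78]) cube([72, 25, 1260]);
translate([669, 105, 78]) cube([72, 25, 1260]);
translate([828, 105, 78]) cube([72, 25, 1260]);
translate([987, 105, 78]) cube([72, 25, 1260]);
translate([1146, 105, 78]) cube([72, 25, 1260]);
translate([1305, 105, 78]) cube([72, 25, 1260]);
translate([1464, 105, 78]) cube([72, 25, 1260]);
translate([1623, 105, 78]) cube([72, 25, 1260]);
translate([1782, 105, 78]) cube([72, 25, 1260]);
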